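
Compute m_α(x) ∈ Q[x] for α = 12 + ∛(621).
m_α(x) = x^3 - 36x^2 + 432x - 2349

Set β = α - 12 = ∛(621), so β^3 = 621. Then (α - 12)^3 - 621 = 0, i.e. α is a root of g(x) = (x - 12)^3 - 621 = x^3 - 36x^2 + 432x - 2349. Since g(x) = h(x - 12) where h(x) = x^3 - 621, and h is irreducible over Q (because 621 is not a perfect cube, so h has no rational root, and a monic cubic with no rational root is irreducible), g is also irreducible (irreducibility is preserved under the substitution x → x - 12). Hence m_α(x) = x^3 - 36x^2 + 432x - 2349.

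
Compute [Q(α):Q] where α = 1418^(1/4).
[Q(α):Q] = 4

α is a root of x^4 - 1418. By Eisenstein's criterion at the prime p = 2 (which divides the constant term 1418 but p^2 = 4 does not, since 1418 is squarefree), x^4 - 1418 is irreducible over Q. Hence [Q(α):Q] = 4.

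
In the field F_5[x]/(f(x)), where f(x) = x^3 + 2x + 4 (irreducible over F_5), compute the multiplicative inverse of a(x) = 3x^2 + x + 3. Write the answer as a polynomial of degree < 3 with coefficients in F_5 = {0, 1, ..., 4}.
a(x)^(-1) ≡ 3x + 4 (mod f(x))

Since f is irreducible over F_5, F_5[x]/(f) is a field and a(x) ≠ 0 has an inverse. Apply the extended Euclidean algorithm to f(x) and a(x) in F_5[x]: f(x) = (2x + 1)·a(x) + (1). The last nonzero remainder is the constant 1 = gcd(f, a) in F_5. Back-substituting through the division chain expresses 1 = s(x)·a(x) + t(x)·f(x) with s(x) ≡ 3x + 4 (mod f), so a(x)^(-1) ≡ s(x) = 3x + 4 (mod f). Check: (3x^2 + x + 3)·(3x + 4) = 4x^3 + 3x + 2 ≡ 1 (mod x^3 + 2x + 4).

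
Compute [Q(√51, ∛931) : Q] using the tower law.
[Q(√51, ∛931) : Q] = 6

Let L = Q(√51, ∛931). Since Q(√51) ⊂ L and [Q(√51):Q] = 2, the tower law gives 2 | [L:Q]. Likewise Q(∛931) ⊂ L with [Q(∛931):Q] = 3 (because 931 is not a perfect cube), so 3 | [L:Q]. As gcd(2,3) = 1, [L:Q] is divisible by 6. Conversely L is generated over Q by √51 and ∛931, so [L:Q] ≤ 2·3 = 6. Therefore [Q(√51, ∛931) : Q] = 6.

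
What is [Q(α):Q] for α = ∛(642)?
[Q(α):Q] = 3

The minimal polynomial of α is x^3 - 642, irreducible over Q since 642 is not a perfect cube (so x^3 - 642 has no rational root). Hence [Q(α):Q] = deg(m_α) = 3.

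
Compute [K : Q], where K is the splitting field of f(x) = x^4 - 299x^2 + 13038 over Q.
[K : Q] = 4

Solving the quadratic in x^2: x^2 = (299 ± √(299^2 - 4·13038))/2 = (299 ± √37249)/2 = (299 ± 193)/2, giving x^2 = 53 or x^2 = 246. So f(x) = (x^2 - 53)(x^2 - 246) and the roots of f are ±√53, ±√246. Hence the splitting field is K = Q(√53, √246). Since 53 and 246 are distinct squarefree integers > 1, their product 13038 is not a perfect square, so √246 ∉ Q(√53). By the tower law [K:Q] = [Q(√53,√246):Q(√53)] · [Q(√53):Q] = 2 · 2 = 4.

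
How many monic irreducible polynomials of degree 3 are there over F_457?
There are 31814512 monic irreducible polynomials of degree 3 over F_457

Each element of F_{457^3} that lies in no proper subfield is a root of exactly one monic irreducible of degree 3 over F_457, and each such polynomial has 3 distinct roots in F_{457^3}. By Möbius inversion the count is N_457(3) = (1/3) Σ_{d|3} μ(3/d) · 457^d = (1/3)(μ(3)·457^1 + μ(1)·457^3) = 95443536/3 = 31814512.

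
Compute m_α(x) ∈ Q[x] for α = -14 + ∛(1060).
m_α(x) = x^3 + 42x^2 + 588x + 1684

Set β = α + 14 = ∛(1060), so β^3 = 1060. Then (α + 14)^3 - 1060 = 0, i.e. α is a root of g(x) = (x + 14)^3 - 1060 = x^3 + 42x^2 + 588x + 1684. Since g(x) = h(x + 14) where h(x) = x^3 - 1060, and h is irreducible over Q (because 1060 is not a perfect cube, so h has no rational root, and a monic cubic with no rational root is irreducible), g is also irreducible (irreducibility is preserved under the substitution x → x + 14). Hence m_α(x) = x^3 + 42x^2 + 588x + 1684.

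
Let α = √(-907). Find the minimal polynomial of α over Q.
m_α(x) = x^2 + 907

α satisfies α^2 + 907 = 0, so x^2 + 907 annihilates α. Since d = -907 is squarefree and ≠ 1, it is not a perfect square in Q, so x^2 + 907 has no rational root and is therefore irreducible over Q (a degree-2 polynomial over a field is irreducible iff it has no root). Hence m_α(x) = x^2 + 907.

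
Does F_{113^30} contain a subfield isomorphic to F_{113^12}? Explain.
No: F_{113^12} is not a subfield of F_{113^30}

F_{p^m} embeds in F_{p^n} iff m | n. Here 12 ∤ 30 (since 30 = 2·12 + 6 with remainder 6 ≠ 0), so F_{113^12} is not a subfield of F_{113^30}. Equivalently: if it were, the tower law would give 12 = [F_{113^12}:F_113] dividing [F_{113^30}:F_113] = 30, contradiction.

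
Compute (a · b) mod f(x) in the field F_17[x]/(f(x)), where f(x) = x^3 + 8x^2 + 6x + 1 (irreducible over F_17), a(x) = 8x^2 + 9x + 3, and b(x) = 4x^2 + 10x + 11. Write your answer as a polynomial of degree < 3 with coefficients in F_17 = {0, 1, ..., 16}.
a · b ≡ 13x^2 + 2x + 3 (mod f(x))

Multiply in F_17[x]: a(x)·b(x) = (8x^2 + 9x + 3)·(4x^2 + 10x + 11) = 15x^4 + 14x^3 + 3x^2 + 10x + 16. This has degree ≥ 3, so divide by f(x) over F_17: 15x^4 + 14x^3 + 3x^2 + 10x + 16 = (15x + 13)·(x^3 + 8x^2 + 6x + 1) + (13x^2 + 2x + 3). Hence a·b ≡ 13x^2 + 2x + 3 (mod f). (F_17[x]/(f) is a field with 17^3 = 4913 elements since f is irreducible of degree 3.)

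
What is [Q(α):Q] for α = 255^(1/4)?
[Q(α):Q] = 4

α is a root of x^4 - 255. By Eisenstein's criterion at the prime p = 3 (which divides the constant term 255 but p^2 = 9 does not, since 255 is squarefree), x^4 - 255 is irreducible over Q. Hence [Q(α):Q] = 4.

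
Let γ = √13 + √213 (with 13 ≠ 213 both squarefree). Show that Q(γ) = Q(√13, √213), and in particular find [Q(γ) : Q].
[Q(γ) : Q] = 4 (equivalently, Q(γ) = Q(√13, √213))

Obviously Q(γ) ⊆ Q(√13, √213), and [Q(√13, √213):Q] = 4 (since 13, 213 are distinct squarefree integers > 1 with 2769 not a perfect square). To show equality we compute the minimal polynomial of γ. From γ = √13 + √213: γ^2 = 13 + 2√(2769) + 213 = 226 + 2√(2769), so γ^2 - 226 = 2√(2769); squaring, (γ^2 - 226)^2 = 4·2769, i.e. γ^4 - 452γ^2 + 51076 - 11076 = 0, i.e. γ^4 - 452γ^2 + 40000 = 0. So γ is a root of x^4 - 452x^2 + 40000. This polynomial is irreducible over Q: it has no rational root (each ±√13 ± √213 is irrational), and any factorization into two quadratics over Q would force √(2769) ∈ Q (pairing opposite roots) or √13, √213 ∈ Q (other pairings), all impossible. Hence [Q(γ):Q] = 4 = [Q(√13, √213):Q], so Q(γ) = Q(√13, √213).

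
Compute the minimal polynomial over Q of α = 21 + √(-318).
m_α(x) = x^2 - 42x + 759

From α - 21 = √(-318), squaring gives (α - 21)^2 = -318, i.e. α^2 - 42α + 441 = -318, so α^2 - 42α + 759 = 0. The discriminant of x^2 - 42x + 759 is (-42)^2 - 4·(759) = 1764 - 3036 = -1272, and 4·(-318) is not a perfect square in Q since -318 is squarefree and ≠ 1. Hence x^2 - 42x + 759 is irreducible over Q and is the minimal polynomial of α.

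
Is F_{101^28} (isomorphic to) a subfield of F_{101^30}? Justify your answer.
No: F_{101^28} is not a subfield of F_{101^30}

F_{p^m} embeds in F_{p^n} iff m | n. Here 28 ∤ 30 (since 30 = 1·28 + 2 with remainder 2 ≠ 0), so F_{101^28} is not a subfield of F_{101^30}. Equivalently: if it were, the tower law would give 28 = [F_{101^28}:F_101] dividing [F_{101^30}:F_101] = 30, contradiction.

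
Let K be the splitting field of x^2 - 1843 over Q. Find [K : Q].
[K : Q] = 2

f(x) = x^2 - 1843 factors as (x - √1843)(x + √1843). The splitting field is K = Q(√1843). Since 1843 is squarefree and > 1, it is not a perfect square, so x^2 - 1843 is irreducible over Q and [Q(√1843) : Q] = 2. Hence [K : Q] = 2.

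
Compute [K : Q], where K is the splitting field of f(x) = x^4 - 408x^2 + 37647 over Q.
[K : Q] = 4

Solving the quadratic in x^2: x^2 = (408 ± √(408^2 - 4·37647))/2 = (408 ± √15876)/2 = (408 ± 126)/2, giving x^2 = 267 or x^2 = 141. So f(x) = (x^2 - 267)(x^2 - 141) and the roots of f are ±√267, ±√141. Hence the splitting field is K = Q(√267, √141). Since 267 and 141 are distinct squarefree integers > 1, their product 37647 is not a perfect square, so √141 ∉ Q(√267). By the tower law [K:Q] = [Q(√267,√141):Q(√267)] · [Q(√267):Q] = 2 · 2 = 4.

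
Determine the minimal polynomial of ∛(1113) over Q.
m_α(x) = x^3 - 1113

α satisfies α^3 = 1113, so x^3 - 1113 annihilates α. By the rational root test, a rational root p/q (in lowest terms) of x^3 - 1113 would satisfy p^3 = 1113 q^3, forcing q = 1 and p^3 = 1113; but 1113 is not a perfect cube, contradiction. A monic cubic over Q with no rational root is irreducible (any nontrivial factorization would include a linear factor). Hence x^3 - 1113 is the minimal polynomial of α, and in particular [Q(α):Q] = 3.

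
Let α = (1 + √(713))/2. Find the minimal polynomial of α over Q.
m_α(x) = x^2 - x - 178

From 2α - 1 = √(713), squaring gives (2α - 1)^2 = 713, i.e. 4α^2 - 4α + 1 = 713, so α^2 - α + (1 - 713)/4 = 0. Since 713 ≡ 1 (mod 4), (1 - 713)/4 = -178 ∈ Z. The polynomial x^2 - x - 178 has discriminant 1 - 4·(-178) = 713, which is not a perfect square in Q (d = 713 is squarefree and ≠ 1), so x^2 - x - 178 is irreducible over Q. It is the minimal polynomial of α.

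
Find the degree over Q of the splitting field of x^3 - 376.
[K : Q] = 6

The roots of x^3 - 376 are ∛376, ω∛376, ω^2∛376 where ω = e^(2πi/3) is a primitive cube root of unity, so K = Q(∛376, ω). Now [Q(∛376):Q] = 3 (since 376 is not a perfect cube, x^3 - 376 is irreducible) and [Q(ω):Q] = 2. Both 2 and 3 divide [K:Q], and [K:Q] ≤ 3·2 = 6, so [K:Q] = 6. (Equivalently: Q(∛376) ⊂ R but ω ∉ R, so [K : Q(∛376)] = 2.)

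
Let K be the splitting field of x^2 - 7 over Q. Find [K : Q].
[K : Q] = 2

f(x) = x^2 - 7 factors as (x - √7)(x + √7). The splitting field is K = Q(√7). Since 7 is squarefree and > 1, it is not a perfect square, so x^2 - 7 is irreducible over Q and [Q(√7) : Q] = 2. Hence [K : Q] = 2.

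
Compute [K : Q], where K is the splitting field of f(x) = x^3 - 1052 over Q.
[K : Q] = 6

The roots of x^3 - 1052 are ∛1052, ω∛1052, ω^2∛1052 where ω = e^(2πi/3) is a primitive cube root of unity, so K = Q(∛1052, ω). Now [Q(∛1052):Q] = 3 (since 1052 is not a perfect cube, x^3 - 1052 is irreducible) and [Q(ω):Q] = 2. Both 2 and 3 divide [K:Q], and [K:Q] ≤ 3·2 = 6, so [K:Q] = 6. (Equivalently: Q(∛1052) ⊂ R but ω ∉ R, so [K : Q(∛1052)] = 2.)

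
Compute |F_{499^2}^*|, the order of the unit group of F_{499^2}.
|F_{499^2}^*| = 249000

F_{499^2} has 499^2 = 249001 elements; its multiplicative group consists of all nonzero elements, so |F_{499^2}^*| = 249001 - 1 = 249000. (It is cyclic since any finite subgroup of the multiplicative group of a field is cyclic.)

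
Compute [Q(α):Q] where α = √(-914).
[Q(α):Q] = 2

[Q(α):Q] equals the degree of the minimal polynomial of α. Here α^2 = -914 and x^2 + 914 is irreducible (d = -914 is squarefree, ≠ 1, hence not a square), so deg(m_α) = 2. Thus [Q(α):Q] = 2.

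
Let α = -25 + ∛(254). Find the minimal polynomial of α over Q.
m_α(x) = x^3 + 75x^2 + 1875x + 15371

Set β = α + 25 = ∛(254), so β^3 = 254. Then (α + 25)^3 - 254 = 0, i.e. α is a root of g(x) = (x + 25)^3 - 254 = x^3 + 75x^2 + 1875x + 15371. Since g(x) = h(x + 25) where h(x) = x^3 - 254, and h is irreducible over Q (because 254 is not a perfect cube, so h has no rational root, and a monic cubic with no rational root is irreducible), g is also irreducible (irreducibility is preserved under the substitution x → x + 25). Hence m_α(x) = x^3 + 75x^2 + 1875x + 15371.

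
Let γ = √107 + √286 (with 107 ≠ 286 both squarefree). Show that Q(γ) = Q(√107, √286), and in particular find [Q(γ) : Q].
[Q(γ) : Q] = 4 (equivalently, Q(γ) = Q(√107, √286))

Obviously Q(γ) ⊆ Q(√107, √286), and [Q(√107, √286):Q] = 4 (since 107, 286 are distinct squarefree integers > 1 with 30602 not a perfect square). To show equality we compute the minimal polynomial of γ. From γ = √107 + √286: γ^2 = 107 + 2√(30602) + 286 = 393 + 2√(30602), so γ^2 - 393 = 2√(30602); squaring, (γ^2 - 393)^2 = 4·30602, i.e. γ^4 - 786γ^2 + 154449 - 122408 = 0, i.e. γ^4 - 786γ^2 + 32041 = 0. So γ is a root of x^4 - 786x^2 + 32041. This polynomial is irreducible over Q: it has no rational root (each ±√107 ± √286 is irrational), and any factorization into two quadratics over Q would force √(30602) ∈ Q (pairing opposite roots) or √107, √286 ∈ Q (other pairings), all impossible. Hence [Q(γ):Q] = 4 = [Q(√107, √286):Q], so Q(γ) = Q(√107, √286).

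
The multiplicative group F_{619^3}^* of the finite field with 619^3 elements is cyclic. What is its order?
|F_{619^3}^*| = 237176658

F_{619^3} has 619^3 = 237176659 elements; its multiplicative group consists of all nonzero elements, so |F_{619^3}^*| = 237176659 - 1 = 237176658. (It is cyclic since any finite subgroup of the multiplicative group of a field is cyclic.)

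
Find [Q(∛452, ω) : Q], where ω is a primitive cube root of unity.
[Q(∛452, ω) : Q] = 6

[Q(∛452):Q] = 3 (min poly x^3 - 452, irreducible since 452 is not a perfect cube). [Q(ω):Q] = 2 (min poly x^2 + x + 1). Since Q(∛452) ⊂ R and ω ∉ R, we have ω ∉ Q(∛452), so x^2 + x + 1 remains irreducible over Q(∛452) and [Q(∛452, ω) : Q(∛452)] = 2. By the tower law, [Q(∛452, ω) : Q] = 3 · 2 = 6. (In fact Q(∛452, ω) is the splitting field of x^3 - 452 over Q.)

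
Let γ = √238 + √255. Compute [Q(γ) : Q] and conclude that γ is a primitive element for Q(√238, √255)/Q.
[Q(γ) : Q] = 4 (equivalently, Q(γ) = Q(√238, √255))

Obviously Q(γ) ⊆ Q(√238, √255), and [Q(√238, √255):Q] = 4 (since 238, 255 are distinct squarefree integers > 1 with 60690 not a perfect square). To show equality we compute the minimal polynomial of γ. From γ = √238 + √255: γ^2 = 238 + 2√(60690) + 255 = 493 + 2√(60690), so γ^2 - 493 = 2√(60690); squaring, (γ^2 - 493)^2 = 4·60690, i.e. γ^4 - 986γ^2 + 243049 - 242760 = 0, i.e. γ^4 - 986γ^2 + 289 = 0. So γ is a root of x^4 - 986x^2 + 289. This polynomial is irreducible over Q: it has no rational root (each ±√238 ± √255 is irrational), and any factorization into two quadratics over Q would force √(60690) ∈ Q (pairing opposite roots) or √238, √255 ∈ Q (other pairings), all impossible. Hence [Q(γ):Q] = 4 = [Q(√238, √255):Q], so Q(γ) = Q(√238, √255).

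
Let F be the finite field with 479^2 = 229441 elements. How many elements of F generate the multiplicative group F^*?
There are φ(229440) = 60928 primitive elements

F_q^* is cyclic of order q - 1 = 229440. A cyclic group of order m has exactly φ(m) generators. Here m = 229440 = 2^6 · 3 · 5 · 239, so the number of primitive elements is φ(229440) = 60928.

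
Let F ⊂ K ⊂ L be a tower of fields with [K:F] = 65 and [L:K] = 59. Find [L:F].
[L:F] = 3835

The tower law says that for any tower of field extensions F ⊂ K ⊂ L with finite degrees, [L:F] = [L:K] · [K:F]. Here this gives [L:F] = 59 · 65 = 3835.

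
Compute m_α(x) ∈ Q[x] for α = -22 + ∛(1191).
m_α(x) = x^3 + 66x^2 + 1452x + 9457

Set β = α + 22 = ∛(1191), so β^3 = 1191. Then (α + 22)^3 - 1191 = 0, i.e. α is a root of g(x) = (x + 22)^3 - 1191 = x^3 + 66x^2 + 1452x + 9457. Since g(x) = h(x + 22) where h(x) = x^3 - 1191, and h is irreducible over Q (because 1191 is not a perfect cube, so h has no rational root, and a monic cubic with no rational root is irreducible), g is also irreducible (irreducibility is preserved under the substitution x → x + 22). Hence m_α(x) = x^3 + 66x^2 + 1452x + 9457.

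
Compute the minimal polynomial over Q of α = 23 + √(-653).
m_α(x) = x^2 - 46x + 1182

From α - 23 = √(-653), squaring gives (α - 23)^2 = -653, i.e. α^2 - 46α + 529 = -653, so α^2 - 46α + 1182 = 0. The discriminant of x^2 - 46x + 1182 is (-46)^2 - 4·(1182) = 2116 - 4728 = -2612, and 4·(-653) is not a perfect square in Q since -653 is squarefree and ≠ 1. Hence x^2 - 46x + 1182 is irreducible over Q and is the minimal polynomial of α.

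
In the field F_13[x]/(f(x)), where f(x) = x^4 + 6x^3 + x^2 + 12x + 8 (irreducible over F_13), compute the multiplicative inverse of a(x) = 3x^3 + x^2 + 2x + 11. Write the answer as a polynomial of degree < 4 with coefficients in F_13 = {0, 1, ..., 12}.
a(x)^(-1) ≡ x^3 + 9x^2 + x + 7 (mod f(x))

Since f is irreducible over F_13, F_13[x]/(f) is a field and a(x) ≠ 0 has an inverse. Apply the extended Euclidean algorithm to f(x) and a(x) in F_13[x]: f(x) = (9x + 12)·a(x) + (10x^2 + 6x + 6);  a(x) = (12x + 2)·(10x^2 + 6x + 6) + (9x + 12);  (10x^2 + 6x + 6) = (4x + 4)·(9x + 12) + (10). The last nonzero remainder is the constant 10 = gcd(f, a) in F_13. Back-substituting through the division chain expresses 10 = s(x)·a(x) + t(x)·f(x) with s(x) ≡ 10x^3 + 12x^2 + 10x + 5 (mod f), so (10x^3 + 12x^2 + 10x + 5)·a(x) ≡ 10 (mod f). Multiplying by 10^(-1) ≡ 4 in F_13 gives a(x)^(-1) ≡ 4·(10x^3 + 12x^2 + 10x + 5) ≡ x^3 + 9x^2 + x + 7 (mod f). Check: (3x^3 + x^2 + 2x + 11)·(x^3 + 9x^2 + x + 7) = 3x^6 + 2x^5 + x^4 + 12x^3 + 4x^2 + 12x + 12 ≡ 1 (mod x^4 + 6x^3 + x^2 + 12x + 8).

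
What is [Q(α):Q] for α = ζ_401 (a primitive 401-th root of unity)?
[Q(α):Q] = 400

The minimal polynomial of ζ_401 over Q is the 401-th cyclotomic polynomial Φ_401(x), which is irreducible over Q and has degree φ(401) = 400. Hence [Q(α):Q] = φ(401) = 400.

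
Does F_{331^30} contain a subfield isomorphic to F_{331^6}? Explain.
Yes: F_{331^6} is a subfield of F_{331^30}

F_{p^m} embeds in F_{p^n} iff m | n (since F_{p^n} is the splitting field of x^(p^n) - x, and F_{p^m} ⊂ F_{p^n} forces p^n to be a power of p^m, i.e. m | n; conversely if m | n then every root of x^(p^m) - x is a root of x^(p^n) - x). Here 6 | 30 (since 30 = 5·6), so F_{331^6} is a subfield of F_{331^30}, and [F_{331^30} : F_{331^6}] = 30/6 = 5.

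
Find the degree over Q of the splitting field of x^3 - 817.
[K : Q] = 6

The roots of x^3 - 817 are ∛817, ω∛817, ω^2∛817 where ω = e^(2πi/3) is a primitive cube root of unity, so K = Q(∛817, ω). Now [Q(∛817):Q] = 3 (since 817 is not a perfect cube, x^3 - 817 is irreducible) and [Q(ω):Q] = 2. Both 2 and 3 divide [K:Q], and [K:Q] ≤ 3·2 = 6, so [K:Q] = 6. (Equivalently: Q(∛817) ⊂ R but ω ∉ R, so [K : Q(∛817)] = 2.)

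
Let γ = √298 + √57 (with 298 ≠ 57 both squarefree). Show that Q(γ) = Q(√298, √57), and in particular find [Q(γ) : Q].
[Q(γ) : Q] = 4 (equivalently, Q(γ) = Q(√298, √57))

Obviously Q(γ) ⊆ Q(√298, √57), and [Q(√298, √57):Q] = 4 (since 298, 57 are distinct squarefree integers > 1 with 16986 not a perfect square). To show equality we compute the minimal polynomial of γ. From γ = √298 + √57: γ^2 = 298 + 2√(16986) + 57 = 355 + 2√(16986), so γ^2 - 355 = 2√(16986); squaring, (γ^2 - 355)^2 = 4·16986, i.e. γ^4 - 710γ^2 + 126025 - 67944 = 0, i.e. γ^4 - 710γ^2 + 58081 = 0. So γ is a root of x^4 - 710x^2 + 58081. This polynomial is irreducible over Q: it has no rational root (each ±√298 ± √57 is irrational), and any factorization into two quadratics over Q would force √(16986) ∈ Q (pairing opposite roots) or √298, √57 ∈ Q (other pairings), all impossible. Hence [Q(γ):Q] = 4 = [Q(√298, √57):Q], so Q(γ) = Q(√298, √57).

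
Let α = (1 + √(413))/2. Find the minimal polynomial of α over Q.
m_α(x) = x^2 - x - 103

From 2α - 1 = √(413), squaring gives (2α - 1)^2 = 413, i.e. 4α^2 - 4α + 1 = 413, so α^2 - α + (1 - 413)/4 = 0. Since 413 ≡ 1 (mod 4), (1 - 413)/4 = -103 ∈ Z. The polynomial x^2 - x - 103 has discriminant 1 - 4·(-103) = 413, which is not a perfect square in Q (d = 413 is squarefree and ≠ 1), so x^2 - x - 103 is irreducible over Q. It is the minimal polynomial of α.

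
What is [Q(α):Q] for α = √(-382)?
[Q(α):Q] = 2

[Q(α):Q] equals the degree of the minimal polynomial of α. Here α^2 = -382 and x^2 + 382 is irreducible (d = -382 is squarefree, ≠ 1, hence not a square), so deg(m_α) = 2. Thus [Q(α):Q] = 2.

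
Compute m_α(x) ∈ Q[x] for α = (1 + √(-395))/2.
m_α(x) = x^2 - x + 99

From 2α - 1 = √(-395), squaring gives (2α - 1)^2 = -395, i.e. 4α^2 - 4α + 1 = -395, so α^2 - α + (1 + 395)/4 = 0. Since -395 ≡ 1 (mod 4), (1 + 395)/4 = 99 ∈ Z. The polynomial x^2 - x + 99 has discriminant 1 - 4·(99) = -395, which is not a perfect square in Q (d = -395 is squarefree and ≠ 1), so x^2 - x + 99 is irreducible over Q. It is the minimal polynomial of α.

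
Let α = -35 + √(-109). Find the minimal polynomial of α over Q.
m_α(x) = x^2 + 70x + 1334

From α + 35 = √(-109), squaring gives (α + 35)^2 = -109, i.e. α^2 + 70α + 1225 = -109, so α^2 + 70α + 1334 = 0. The discriminant of x^2 + 70x + 1334 is (70)^2 - 4·(1334) = 4900 - 5336 = -436, and 4·(-109) is not a perfect square in Q since -109 is squarefree and ≠ 1. Hence x^2 + 70x + 1334 is irreducible over Q and is the minimal polynomial of α.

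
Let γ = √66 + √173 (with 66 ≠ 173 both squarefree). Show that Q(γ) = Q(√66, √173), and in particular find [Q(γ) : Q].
[Q(γ) : Q] = 4 (equivalently, Q(γ) = Q(√66, √173))

Obviously Q(γ) ⊆ Q(√66, √173), and [Q(√66, √173):Q] = 4 (since 66, 173 are distinct squarefree integers > 1 with 11418 not a perfect square). To show equality we compute the minimal polynomial of γ. From γ = √66 + √173: γ^2 = 66 + 2√(11418) + 173 = 239 + 2√(11418), so γ^2 - 239 = 2√(11418); squaring, (γ^2 - 239)^2 = 4·11418, i.e. γ^4 - 478γ^2 + 57121 - 45672 = 0, i.e. γ^4 - 478γ^2 + 11449 = 0. So γ is a root of x^4 - 478x^2 + 11449. This polynomial is irreducible over Q: it has no rational root (each ±√66 ± √173 is irrational), and any factorization into two quadratics over Q would force √(11418) ∈ Q (pairing opposite roots) or √66, √173 ∈ Q (other pairings), all impossible. Hence [Q(γ):Q] = 4 = [Q(√66, √173):Q], so Q(γ) = Q(√66, √173).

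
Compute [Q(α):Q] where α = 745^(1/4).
[Q(α):Q] = 4

α is a root of x^4 - 745. By Eisenstein's criterion at the prime p = 5 (which divides the constant term 745 but p^2 = 25 does not, since 745 is squarefree), x^4 - 745 is irreducible over Q. Hence [Q(α):Q] = 4.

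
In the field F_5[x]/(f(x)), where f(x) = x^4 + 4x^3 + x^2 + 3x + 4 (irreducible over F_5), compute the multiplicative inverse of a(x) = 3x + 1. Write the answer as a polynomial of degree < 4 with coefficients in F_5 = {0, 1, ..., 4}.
a(x)^(-1) ≡ 3x^3 + x^2 + x + 2 (mod f(x))

Since f is irreducible over F_5, F_5[x]/(f) is a field and a(x) ≠ 0 has an inverse. Apply the extended Euclidean algorithm to f(x) and a(x) in F_5[x]: f(x) = (2x^3 + 4x^2 + 4x + 3)·a(x) + (1). The last nonzero remainder is the constant 1 = gcd(f, a) in F_5. Back-substituting through the division chain expresses 1 = s(x)·a(x) + t(x)·f(x) with s(x) ≡ 3x^3 + x^2 + x + 2 (mod f), so a(x)^(-1) ≡ s(x) = 3x^3 + x^2 + x + 2 (mod f). Check: (3x + 1)·(3x^3 + x^2 + x + 2) = 4x^4 + x^3 + 4x^2 + 2x + 2 ≡ 1 (mod x^4 + 4x^3 + x^2 + 3x + 4).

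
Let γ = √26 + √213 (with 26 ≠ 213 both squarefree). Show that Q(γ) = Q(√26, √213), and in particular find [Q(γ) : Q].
[Q(γ) : Q] = 4 (equivalently, Q(γ) = Q(√26, √213))

Obviously Q(γ) ⊆ Q(√26, √213), and [Q(√26, √213):Q] = 4 (since 26, 213 are distinct squarefree integers > 1 with 5538 not a perfect square). To show equality we compute the minimal polynomial of γ. From γ = √26 + √213: γ^2 = 26 + 2√(5538) + 213 = 239 + 2√(5538), so γ^2 - 239 = 2√(5538); squaring, (γ^2 - 239)^2 = 4·5538, i.e. γ^4 - 478γ^2 + 57121 - 22152 = 0, i.e. γ^4 - 478γ^2 + 34969 = 0. So γ is a root of x^4 - 478x^2 + 34969. This polynomial is irreducible over Q: it has no rational root (each ±√26 ± √213 is irrational), and any factorization into two quadratics over Q would force √(5538) ∈ Q (pairing opposite roots) or √26, √213 ∈ Q (other pairings), all impossible. Hence [Q(γ):Q] = 4 = [Q(√26, √213):Q], so Q(γ) = Q(√26, √213).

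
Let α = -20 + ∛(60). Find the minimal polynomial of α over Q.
m_α(x) = x^3 + 60x^2 + 1200x + 7940

Set β = α + 20 = ∛(60), so β^3 = 60. Then (α + 20)^3 - 60 = 0, i.e. α is a root of g(x) = (x + 20)^3 - 60 = x^3 + 60x^2 + 1200x + 7940. Since g(x) = h(x + 20) where h(x) = x^3 - 60, and h is irreducible over Q (because 60 is not a perfect cube, so h has no rational root, and a monic cubic with no rational root is irreducible), g is also irreducible (irreducibility is preserved under the substitution x → x + 20). Hence m_α(x) = x^3 + 60x^2 + 1200x + 7940.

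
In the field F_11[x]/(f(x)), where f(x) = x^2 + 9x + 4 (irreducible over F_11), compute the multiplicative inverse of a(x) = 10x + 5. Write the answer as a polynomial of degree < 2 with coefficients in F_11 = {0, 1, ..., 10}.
a(x)^(-1) ≡ 7x + 10 (mod f(x))

Since f is irreducible over F_11, F_11[x]/(f) is a field and a(x) ≠ 0 has an inverse. Apply the extended Euclidean algorithm to f(x) and a(x) in F_11[x]: f(x) = (10x + 8)·a(x) + (8). The last nonzero remainder is the constant 8 = gcd(f, a) in F_11. Back-substituting through the division chain expresses 8 = s(x)·a(x) + t(x)·f(x) with s(x) ≡ x + 3 (mod f), so (x + 3)·a(x) ≡ 8 (mod f). Multiplying by 8^(-1) ≡ 7 in F_11 gives a(x)^(-1) ≡ 7·(x + 3) ≡ 7x + 10 (mod f). Check: (10x + 5)·(7x + 10) = 4x^2 + 3x + 6 ≡ 1 (mod x^2 + 9x + 4).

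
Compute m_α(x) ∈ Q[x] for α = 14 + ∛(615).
m_α(x) = x^3 - 42x^2 + 588x - 3359

Set β = α - 14 = ∛(615), so β^3 = 615. Then (α - 14)^3 - 615 = 0, i.e. α is a root of g(x) = (x - 14)^3 - 615 = x^3 - 42x^2 + 588x - 3359. Since g(x) = h(x - 14) where h(x) = x^3 - 615, and h is irreducible over Q (because 615 is not a perfect cube, so h has no rational root, and a monic cubic with no rational root is irreducible), g is also irreducible (irreducibility is preserved under the substitution x → x - 14). Hence m_α(x) = x^3 - 42x^2 + 588x - 3359.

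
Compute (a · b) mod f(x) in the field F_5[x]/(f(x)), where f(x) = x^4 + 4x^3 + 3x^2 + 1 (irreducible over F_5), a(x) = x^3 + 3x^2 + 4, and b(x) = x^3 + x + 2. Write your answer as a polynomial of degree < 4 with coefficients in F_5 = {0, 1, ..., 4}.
a · b ≡ 4x^3 + 4x^2 + 1 (mod f(x))

Multiply in F_5[x]: a(x)·b(x) = (x^3 + 3x^2 + 4)·(x^3 + x + 2) = x^6 + 3x^5 + x^4 + 4x^3 + x^2 + 4x + 3. This has degree ≥ 4, so divide by f(x) over F_5: x^6 + 3x^5 + x^4 + 4x^3 + x^2 + 4x + 3 = (x^2 + 4x + 2)·(x^4 + 4x^3 + 3x^2 + 1) + (4x^3 + 4x^2 + 1). Hence a·b ≡ 4x^3 + 4x^2 + 1 (mod f). (F_5[x]/(f) is a field with 5^4 = 625 elements since f is irreducible of degree 4.)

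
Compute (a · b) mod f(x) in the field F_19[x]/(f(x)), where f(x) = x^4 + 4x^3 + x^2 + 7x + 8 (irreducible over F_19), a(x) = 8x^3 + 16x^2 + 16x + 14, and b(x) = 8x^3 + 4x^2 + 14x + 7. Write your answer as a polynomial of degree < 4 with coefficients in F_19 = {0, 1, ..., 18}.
a · b ≡ 2x^3 + 4x^2 + 14x + 8 (mod f(x))

Multiply in F_19[x]: a(x)·b(x) = (8x^3 + 16x^2 + 16x + 14)·(8x^3 + 4x^2 + 14x + 7) = 7x^6 + 8x^5 + 12x^2 + 4x + 3. This has degree ≥ 4, so divide by f(x) over F_19: 7x^6 + 8x^5 + 12x^2 + 4x + 3 = (7x^2 + 18x + 16)·(x^4 + 4x^3 + x^2 + 7x + 8) + (2x^3 + 4x^2 + 14x + 8). Hence a·b ≡ 2x^3 + 4x^2 + 14x + 8 (mod f). (F_19[x]/(f) is a field with 19^4 = 130321 elements since f is irreducible of degree 4.)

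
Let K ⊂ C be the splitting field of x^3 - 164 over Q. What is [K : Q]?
[K : Q] = 6

The roots of x^3 - 164 are ∛164, ω∛164, ω^2∛164 where ω = e^(2πi/3) is a primitive cube root of unity, so K = Q(∛164, ω). Now [Q(∛164):Q] = 3 (since 164 is not a perfect cube, x^3 - 164 is irreducible) and [Q(ω):Q] = 2. Both 2 and 3 divide [K:Q], and [K:Q] ≤ 3·2 = 6, so [K:Q] = 6. (Equivalently: Q(∛164) ⊂ R but ω ∉ R, so [K : Q(∛164)] = 2.)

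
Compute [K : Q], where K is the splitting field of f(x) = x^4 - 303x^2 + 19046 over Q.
[K : Q] = 4

Solving the quadratic in x^2: x^2 = (303 ± √(303^2 - 4·19046))/2 = (303 ± √15625)/2 = (303 ± 125)/2, giving x^2 = 214 or x^2 = 89. So f(x) = (x^2 - 214)(x^2 - 89) and the roots of f are ±√214, ±√89. Hence the splitting field is K = Q(√214, √89). Since 214 and 89 are distinct squarefree integers > 1, their product 19046 is not a perfect square, so √89 ∉ Q(√214). By the tower law [K:Q] = [Q(√214,√89):Q(√214)] · [Q(√214):Q] = 2 · 2 = 4.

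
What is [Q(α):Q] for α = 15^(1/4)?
[Q(α):Q] = 4

α is a root of x^4 - 15. By Eisenstein's criterion at the prime p = 3 (which divides the constant term 15 but p^2 = 9 does not, since 15 is squarefree), x^4 - 15 is irreducible over Q. Hence [Q(α):Q] = 4.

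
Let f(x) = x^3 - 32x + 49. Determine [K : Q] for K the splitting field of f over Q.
[K : Q] = 6

By the rational root test, any rational root of the monic integer polynomial f(x) = x^3 - 32x + 49 must be an integer dividing the constant term 49, i.e. one of ±{1, 7, 49}. Evaluating: f(1) = 18, f(-1) = 80, f(7) = 168, f(-7) = -70, f(49) = 116130, f(-49) = -116032; none is 0, so f has no rational root and is therefore irreducible over Q (a cubic with no linear factor over a field is irreducible). For an irreducible cubic, the Galois group is A_3 or S_3 according as the discriminant disc(f) = -4a^3 - 27b^2 = -4·(-32)^3 - 27·(49)^2 = 66245 is or is not a square in Q. Here disc(f) = 66245 is not a perfect square in Q, so the Galois group of f over Q is not contained in A_3 and must be all of S_3. The splitting field has degree |S_3| = 6 over Q, so [K : Q] = 6.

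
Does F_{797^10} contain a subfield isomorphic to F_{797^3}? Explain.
No: F_{797^3} is not a subfield of F_{797^10}

F_{p^m} embeds in F_{p^n} iff m | n. Here 3 ∤ 10 (since 10 = 3·3 + 1 with remainder 1 ≠ 0), so F_{797^3} is not a subfield of F_{797^10}. Equivalently: if it were, the tower law would give 3 = [F_{797^3}:F_797] dividing [F_{797^10}:F_797] = 10, contradiction.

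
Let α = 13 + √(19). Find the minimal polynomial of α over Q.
m_α(x) = x^2 - 26x + 150

From α - 13 = √(19), squaring gives (α - 13)^2 = 19, i.e. α^2 - 26α + 169 = 19, so α^2 - 26α + 150 = 0. The discriminant of x^2 - 26x + 150 is (-26)^2 - 4·(150) = 676 - 600 = 76, and 4·(19) is not a perfect square in Q since 19 is squarefree and ≠ 1. Hence x^2 - 26x + 150 is irreducible over Q and is the minimal polynomial of α.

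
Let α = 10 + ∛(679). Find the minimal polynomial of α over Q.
m_α(x) = x^3 - 30x^2 + 300x - 1679

Set β = α - 10 = ∛(679), so β^3 = 679. Then (α - 10)^3 - 679 = 0, i.e. α is a root of g(x) = (x - 10)^3 - 679 = x^3 - 30x^2 + 300x - 1679. Since g(x) = h(x - 10) where h(x) = x^3 - 679, and h is irreducible over Q (because 679 is not a perfect cube, so h has no rational root, and a monic cubic with no rational root is irreducible), g is also irreducible (irreducibility is preserved under the substitution x → x - 10). Hence m_α(x) = x^3 - 30x^2 + 300x - 1679.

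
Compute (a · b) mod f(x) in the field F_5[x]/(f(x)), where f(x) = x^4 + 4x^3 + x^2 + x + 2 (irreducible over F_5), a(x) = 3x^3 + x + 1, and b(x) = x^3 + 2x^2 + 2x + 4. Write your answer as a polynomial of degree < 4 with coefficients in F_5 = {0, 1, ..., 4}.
a · b ≡ x^3 + x^2 + 3 (mod f(x))

Multiply in F_5[x]: a(x)·b(x) = (3x^3 + x + 1)·(x^3 + 2x^2 + 2x + 4) = 3x^6 + x^5 + 2x^4 + 4x^2 + x + 4. This has degree ≥ 4, so divide by f(x) over F_5: 3x^6 + x^5 + 2x^4 + 4x^2 + x + 4 = (3x^2 + 4x + 3)·(x^4 + 4x^3 + x^2 + x + 2) + (x^3 + x^2 + 3). Hence a·b ≡ x^3 + x^2 + 3 (mod f). (F_5[x]/(f) is a field with 5^4 = 625 elements since f is irreducible of degree 4.)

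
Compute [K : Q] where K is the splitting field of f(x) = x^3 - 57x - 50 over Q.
[K : Q] = 6

By the rational root test, any rational root of the monic integer polynomial f(x) = x^3 - 57x - 50 must be an integer dividing the constant term -50, i.e. one of ±{1, 2, 5, 10, 25, 50}. Evaluating: f(1) = -106, f(-1) = 6, f(2) = -156, f(-2) = 56, f(5) = -210, f(-5) = 110, f(10) = 380, f(-10) = -480, f(25) = 14150, f(-25) = -14250, f(50) = 122100, f(-50) = -122200; none is 0, so f has no rational root and is therefore irreducible over Q (a cubic with no linear factor over a field is irreducible). For an irreducible cubic, the Galois group is A_3 or S_3 according as the discriminant disc(f) = -4a^3 - 27b^2 = -4·(-57)^3 - 27·(-50)^2 = 673272 is or is not a square in Q. Here disc(f) = 673272 is not a perfect square in Q, so the Galois group of f over Q is not contained in A_3 and must be all of S_3. The splitting field has degree |S_3| = 6 over Q, so [K : Q] = 6.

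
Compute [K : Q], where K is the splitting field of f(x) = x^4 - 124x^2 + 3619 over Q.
[K : Q] = 4

Solving the quadratic in x^2: x^2 = (124 ± √(124^2 - 4·3619))/2 = (124 ± √900)/2 = (124 ± 30)/2, giving x^2 = 47 or x^2 = 77. So f(x) = (x^2 - 47)(x^2 - 77) and the roots of f are ±√47, ±√77. Hence the splitting field is K = Q(√47, √77). Since 47 and 77 are distinct squarefree integers > 1, their product 3619 is not a perfect square, so √77 ∉ Q(√47). By the tower law [K:Q] = [Q(√47,√77):Q(√47)] · [Q(√47):Q] = 2 · 2 = 4.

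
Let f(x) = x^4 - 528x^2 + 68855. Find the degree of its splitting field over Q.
[K : Q] = 4

Solving the quadratic in x^2: x^2 = (528 ± √(528^2 - 4·68855))/2 = (528 ± √3364)/2 = (528 ± 58)/2, giving x^2 = 293 or x^2 = 235. So f(x) = (x^2 - 293)(x^2 - 235) and the roots of f are ±√293, ±√235. Hence the splitting field is K = Q(√293, √235). Since 293 and 235 are distinct squarefree integers > 1, their product 68855 is not a perfect square, so √235 ∉ Q(√293). By the tower law [K:Q] = [Q(√293,√235):Q(√293)] · [Q(√293):Q] = 2 · 2 = 4.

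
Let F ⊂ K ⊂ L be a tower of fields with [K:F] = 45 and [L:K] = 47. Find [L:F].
[L:F] = 2115

The tower law says that for any tower of field extensions F ⊂ K ⊂ L with finite degrees, [L:F] = [L:K] · [K:F]. Here this gives [L:F] = 47 · 45 = 2115.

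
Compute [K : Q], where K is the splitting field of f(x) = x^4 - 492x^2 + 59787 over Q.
[K : Q] = 4

Solving the quadratic in x^2: x^2 = (492 ± √(492^2 - 4·59787))/2 = (492 ± √2916)/2 = (492 ± 54)/2, giving x^2 = 219 or x^2 = 273. So f(x) = (x^2 - 219)(x^2 - 273) and the roots of f are ±√219, ±√273. Hence the splitting field is K = Q(√219, √273). Since 219 and 273 are distinct squarefree integers > 1, their product 59787 is not a perfect square, so √273 ∉ Q(√219). By the tower law [K:Q] = [Q(√219,√273):Q(√219)] · [Q(√219):Q] = 2 · 2 = 4.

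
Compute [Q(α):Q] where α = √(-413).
[Q(α):Q] = 2

[Q(α):Q] equals the degree of the minimal polynomial of α. Here α^2 = -413 and x^2 + 413 is irreducible (d = -413 is squarefree, ≠ 1, hence not a square), so deg(m_α) = 2. Thus [Q(α):Q] = 2.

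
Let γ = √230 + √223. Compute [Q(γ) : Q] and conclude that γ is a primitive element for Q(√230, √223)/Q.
[Q(γ) : Q] = 4 (equivalently, Q(γ) = Q(√230, √223))

Obviously Q(γ) ⊆ Q(√230, √223), and [Q(√230, √223):Q] = 4 (since 230, 223 are distinct squarefree integers > 1 with 51290 not a perfect square). To show equality we compute the minimal polynomial of γ. From γ = √230 + √223: γ^2 = 230 + 2√(51290) + 223 = 453 + 2√(51290), so γ^2 - 453 = 2√(51290); squaring, (γ^2 - 453)^2 = 4·51290, i.e. γ^4 - 906γ^2 + 205209 - 205160 = 0, i.e. γ^4 - 906γ^2 + 49 = 0. So γ is a root of x^4 - 906x^2 + 49. This polynomial is irreducible over Q: it has no rational root (each ±√230 ± √223 is irrational), and any factorization into two quadratics over Q would force √(51290) ∈ Q (pairing opposite roots) or √230, √223 ∈ Q (other pairings), all impossible. Hence [Q(γ):Q] = 4 = [Q(√230, √223):Q], so Q(γ) = Q(√230, √223).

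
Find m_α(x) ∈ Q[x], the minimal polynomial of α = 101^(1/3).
m_α(x) = x^3 - 101

α satisfies α^3 = 101, so x^3 - 101 annihilates α. By the rational root test, a rational root p/q (in lowest terms) of x^3 - 101 would satisfy p^3 = 101 q^3, forcing q = 1 and p^3 = 101; but 101 is not a perfect cube, contradiction. A monic cubic over Q with no rational root is irreducible (any nontrivial factorization would include a linear factor). Hence x^3 - 101 is the minimal polynomial of α, and in particular [Q(α):Q] = 3.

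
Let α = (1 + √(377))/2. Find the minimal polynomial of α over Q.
m_α(x) = x^2 - x - 94

From 2α - 1 = √(377), squaring gives (2α - 1)^2 = 377, i.e. 4α^2 - 4α + 1 = 377, so α^2 - α + (1 - 377)/4 = 0. Since 377 ≡ 1 (mod 4), (1 - 377)/4 = -94 ∈ Z. The polynomial x^2 - x - 94 has discriminant 1 - 4·(-94) = 377, which is not a perfect square in Q (d = 377 is squarefree and ≠ 1), so x^2 - x - 94 is irreducible over Q. It is the minimal polynomial of α.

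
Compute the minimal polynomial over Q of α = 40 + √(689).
m_α(x) = x^2 - 80x + 911

From α - 40 = √(689), squaring gives (α - 40)^2 = 689, i.e. α^2 - 80α + 1600 = 689, so α^2 - 80α + 911 = 0. The discriminant of x^2 - 80x + 911 is (-80)^2 - 4·(911) = 6400 - 3644 = 2756, and 4·(689) is not a perfect square in Q since 689 is squarefree and ≠ 1. Hence x^2 - 80x + 911 is irreducible over Q and is the minimal polynomial of α.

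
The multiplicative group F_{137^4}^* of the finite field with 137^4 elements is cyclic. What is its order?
|F_{137^4}^*| = 352275360

F_{137^4} has 137^4 = 352275361 elements; its multiplicative group consists of all nonzero elements, so |F_{137^4}^*| = 352275361 - 1 = 352275360. (It is cyclic since any finite subgroup of the multiplicative group of a field is cyclic.)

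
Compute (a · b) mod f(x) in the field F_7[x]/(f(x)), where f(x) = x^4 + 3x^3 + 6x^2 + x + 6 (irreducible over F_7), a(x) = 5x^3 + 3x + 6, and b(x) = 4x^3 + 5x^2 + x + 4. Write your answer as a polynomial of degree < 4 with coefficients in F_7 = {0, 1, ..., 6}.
a · b ≡ 5x^3 + 6x^2 + 2x + 5 (mod f(x))

Multiply in F_7[x]: a(x)·b(x) = (5x^3 + 3x + 6)·(4x^3 + 5x^2 + x + 4) = 6x^6 + 4x^5 + 3x^4 + 3x^3 + 5x^2 + 4x + 3. This has degree ≥ 4, so divide by f(x) over F_7: 6x^6 + 4x^5 + 3x^4 + 3x^3 + 5x^2 + 4x + 3 = (6x^2 + 2)·(x^4 + 3x^3 + 6x^2 + x + 6) + (5x^3 + 6x^2 + 2x + 5). Hence a·b ≡ 5x^3 + 6x^2 + 2x + 5 (mod f). (F_7[x]/(f) is a field with 7^4 = 2401 elements since f is irreducible of degree 4.)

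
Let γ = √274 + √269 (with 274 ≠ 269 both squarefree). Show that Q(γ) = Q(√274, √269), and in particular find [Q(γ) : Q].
[Q(γ) : Q] = 4 (equivalently, Q(γ) = Q(√274, √269))

Obviously Q(γ) ⊆ Q(√274, √269), and [Q(√274, √269):Q] = 4 (since 274, 269 are distinct squarefree integers > 1 with 73706 not a perfect square). To show equality we compute the minimal polynomial of γ. From γ = √274 + √269: γ^2 = 274 + 2√(73706) + 269 = 543 + 2√(73706), so γ^2 - 543 = 2√(73706); squaring, (γ^2 - 543)^2 = 4·73706, i.e. γ^4 - 1086γ^2 + 294849 - 294824 = 0, i.e. γ^4 - 1086γ^2 + 25 = 0. So γ is a root of x^4 - 1086x^2 + 25. This polynomial is irreducible over Q: it has no rational root (each ±√274 ± √269 is irrational), and any factorization into two quadratics over Q would force √(73706) ∈ Q (pairing opposite roots) or √274, √269 ∈ Q (other pairings), all impossible. Hence [Q(γ):Q] = 4 = [Q(√274, √269):Q], so Q(γ) = Q(√274, √269).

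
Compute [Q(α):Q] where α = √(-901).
[Q(α):Q] = 2

[Q(α):Q] equals the degree of the minimal polynomial of α. Here α^2 = -901 and x^2 + 901 is irreducible (d = -901 is squarefree, ≠ 1, hence not a square), so deg(m_α) = 2. Thus [Q(α):Q] = 2.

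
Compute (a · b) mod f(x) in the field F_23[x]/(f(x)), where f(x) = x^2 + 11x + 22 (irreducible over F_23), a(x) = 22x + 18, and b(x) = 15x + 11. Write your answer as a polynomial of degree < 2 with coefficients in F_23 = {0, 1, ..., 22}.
a · b ≡ 10x + 22 (mod f(x))

Multiply in F_23[x]: a(x)·b(x) = (22x + 18)·(15x + 11) = 8x^2 + 6x + 14. This has degree ≥ 2, so divide by f(x) over F_23: 8x^2 + 6x + 14 = (8)·(x^2 + 11x + 22) + (10x + 22). Hence a·b ≡ 10x + 22 (mod f). (F_23[x]/(f) is a field with 23^2 = 529 elements since f is irreducible of degree 2.)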